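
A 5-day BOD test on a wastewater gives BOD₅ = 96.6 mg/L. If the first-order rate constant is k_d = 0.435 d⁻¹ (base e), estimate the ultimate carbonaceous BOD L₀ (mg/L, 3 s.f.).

BOD₅ = L₀(1 − e^(−5k_d)) ⇒ L₀ = BOD₅ / (1 − e^(−5×0.435))
= 96.6 / (1 − 0.1136) = 96.6 / 0.8864 = 109.0 mg/L.

L₀ ≈ 109 mg/L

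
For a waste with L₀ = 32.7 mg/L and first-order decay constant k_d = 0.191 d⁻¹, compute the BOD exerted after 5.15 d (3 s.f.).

y_t = L₀(1 − e^(−k_d t)) = 32.7 × (1 − e^(−0.191×5.15))
= 32.7 × (1 − 0.3739) = 32.7 × 0.6261 = 20.47 mg/L.

y ≈ 20.5 mg/L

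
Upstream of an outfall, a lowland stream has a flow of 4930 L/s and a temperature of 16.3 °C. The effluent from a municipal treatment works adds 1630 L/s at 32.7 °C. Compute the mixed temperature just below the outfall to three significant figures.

20.4 °C

Flow-weighted mixing: C = (Q_r C_r + Q_w C_w)/(Q_r + Q_w)
= (4930×16.3 + 1630×32.7)/(4930 + 1630) = 133700/6560 = 20.38 °C.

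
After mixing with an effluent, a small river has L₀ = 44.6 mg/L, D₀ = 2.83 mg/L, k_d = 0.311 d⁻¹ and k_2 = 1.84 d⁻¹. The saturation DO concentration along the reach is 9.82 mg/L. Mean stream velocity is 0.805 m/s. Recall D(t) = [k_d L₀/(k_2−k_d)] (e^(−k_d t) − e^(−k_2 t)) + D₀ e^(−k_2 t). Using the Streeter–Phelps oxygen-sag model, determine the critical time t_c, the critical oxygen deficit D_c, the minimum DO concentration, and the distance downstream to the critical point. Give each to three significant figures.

At the critical point dD/dt = 0, so k_d L₀ e^(−k_d t) = k_2 D. Substituting D(t) from the Streeter–Phelps equation and solving for t gives
t_c = ln[(k_2/k_d)(1 − D₀(k_2−k_d)/(k_d L₀))] / (k_2−k_d).
Here k_2−k_d = 1.529 d⁻¹ and 1 − D₀(k_2−k_d)/(k_d L₀) = 1 − 2.83×1.529/(0.311×44.6) = 0.6880, so
t_c = ln(5.916 × 0.6880) / 1.529 = 1.404 / 1.529 = 0.9181 d.
L(t_c) = L₀ e^(−k_d t_c) = 44.6 × 0.7516 = 33.52 mg/L, and at the critical point k_2 D_c = k_d L, so D_c = (0.311/1.84) × 33.52 = 5.666 mg/L.
Minimum DO = C_s − D_c = 9.82 − 5.666 = 4.154 mg/L.
x_c = v t_c = 0.805 m/s × 0.9181 d × 86400 s/d = 63860 m ≈ 63.9 km.

t_c ≈ 0.918 d; D_c ≈ 5.67 mg/L; min DO ≈ 4.15 mg/L; x_c ≈ 63.9 km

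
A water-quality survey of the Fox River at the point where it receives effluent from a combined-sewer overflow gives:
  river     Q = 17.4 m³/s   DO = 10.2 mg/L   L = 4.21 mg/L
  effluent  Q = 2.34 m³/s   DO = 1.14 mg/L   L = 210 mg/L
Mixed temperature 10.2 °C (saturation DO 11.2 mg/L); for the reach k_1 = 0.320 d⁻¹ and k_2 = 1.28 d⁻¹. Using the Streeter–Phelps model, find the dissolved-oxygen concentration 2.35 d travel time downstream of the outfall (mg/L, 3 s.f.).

Mixed DO = (17.4×10.2 + 2.34×1.14)/(17.4+2.34) = 180.1/19.74 = 9.126 mg/L.
Mixed L₀ = (17.4×4.21 + 2.34×210)/(19.74) = 564.7/19.74 = 28.60 mg/L.
Initial deficit D₀ = C_s − DO₀ = 11.2 − 9.126 = 2.074 mg/L.
D(2.35) = [0.320×28.60/(1.28−0.320)](e^(−0.320×2.35) − e^(−1.28×2.35)) + 2.074 e^(−1.28×2.35)
= 9.535 × (0.4714 − 0.04939) + 2.074 × 0.04939 = 4.126 mg/L.
DO = 11.2 − 4.126 = 7.074 mg/L.

DO ≈ 7.07 mg/L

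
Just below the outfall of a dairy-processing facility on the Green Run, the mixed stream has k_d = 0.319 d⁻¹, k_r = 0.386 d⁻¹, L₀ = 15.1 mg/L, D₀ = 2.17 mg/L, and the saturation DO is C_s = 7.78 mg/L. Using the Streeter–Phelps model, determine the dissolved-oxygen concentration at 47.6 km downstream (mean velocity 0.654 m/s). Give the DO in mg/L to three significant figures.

Travel time t = x/v = 47.6 km / (0.654 m/s) = 47600 m / 0.654 m/s = 72780 s = 0.8424 d.
k_d L₀/(k_r−k_d) = 0.319×15.1/(0.386−0.319) = 4.817/0.06700 = 71.89 mg/L.
e^(−k_d t) = e^(−0.319×0.8424) = 0.7644; e^(−k_r t) = e^(−0.386×0.8424) = 0.7224.
D = 71.89 × (0.7644 − 0.7224) + 2.17 × 0.7224 = 3.016 + 1.568 = 4.583 mg/L.
DO = C_s − D = 7.78 − 4.583 = 3.197 mg/L.

DO ≈ 3.20 mg/L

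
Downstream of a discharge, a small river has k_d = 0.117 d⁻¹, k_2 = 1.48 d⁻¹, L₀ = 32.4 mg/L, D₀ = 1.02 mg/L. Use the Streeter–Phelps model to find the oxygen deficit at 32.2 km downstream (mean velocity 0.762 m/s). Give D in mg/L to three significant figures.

D ≈ 1.77 mg/L

Travel time t = x/v = 32.2 km / (0.762 m/s) = 32200 m / 0.762 m/s = 42260 s = 0.4891 d.
k_d L₀/(k_2−k_d) = 0.117×32.4/(1.48−0.117) = 3.791/1.363 = 2.781 mg/L.
e^(−k_d t) = e^(−0.117×0.4891) = 0.9444; e^(−k_2 t) = e^(−1.48×0.4891) = 0.4849.
D = 2.781 × (0.9444 − 0.4849) + 1.02 × 0.4849 = 1.278 + 0.4946 = 1.773 mg/L.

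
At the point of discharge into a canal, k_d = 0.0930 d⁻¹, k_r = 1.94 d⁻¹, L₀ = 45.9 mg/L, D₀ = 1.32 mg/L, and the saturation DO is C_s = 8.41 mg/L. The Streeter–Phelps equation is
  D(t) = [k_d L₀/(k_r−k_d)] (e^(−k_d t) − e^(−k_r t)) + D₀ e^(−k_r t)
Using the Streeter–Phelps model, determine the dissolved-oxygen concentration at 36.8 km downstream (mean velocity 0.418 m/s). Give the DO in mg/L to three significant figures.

DO ≈ 6.45 mg/L

Travel time t = x/v = 36.8 km / (0.418 m/s) = 36800 m / 0.418 m/s = 88040 s = 1.019 d.
k_d L₀/(k_r−k_d) = 0.0930×45.9/(1.94−0.0930) = 4.269/1.847 = 2.311 mg/L.
e^(−k_d t) = e^(−0.0930×1.019) = 0.9096; e^(−k_r t) = e^(−1.94×1.019) = 0.1385.
D = 2.311 × (0.9096 − 0.1385) + 1.32 × 0.1385 = 1.782 + 0.1828 = 1.965 mg/L.
DO = C_s − D = 8.41 − 1.965 = 6.445 mg/L.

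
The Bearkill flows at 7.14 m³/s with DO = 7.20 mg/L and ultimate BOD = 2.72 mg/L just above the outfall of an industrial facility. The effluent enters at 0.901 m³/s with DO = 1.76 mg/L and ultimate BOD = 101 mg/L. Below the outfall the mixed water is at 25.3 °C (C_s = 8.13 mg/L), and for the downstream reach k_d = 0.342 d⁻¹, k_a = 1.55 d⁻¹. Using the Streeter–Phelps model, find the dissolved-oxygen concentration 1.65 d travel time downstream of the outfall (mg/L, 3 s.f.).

DO ≈ 6.10 mg/L

Mixed DO = (7.14×7.20 + 0.901×1.76)/(7.14+0.901) = 52.99/8.041 = 6.590 mg/L.
Mixed L₀ = (7.14×2.72 + 0.901×101)/(8.041) = 110.4/8.041 = 13.73 mg/L.
Initial deficit D₀ = C_s − DO₀ = 8.13 − 6.590 = 1.540 mg/L.
D(1.65) = [0.342×13.73/(1.55−0.342)](e^(−0.342×1.65) − e^(−1.55×1.65)) + 1.540 e^(−1.55×1.65)
= 3.888 × (0.5688 − 0.07750) + 1.540 × 0.07750 = 2.029 mg/L.
DO = 8.13 − 2.029 = 6.101 mg/L.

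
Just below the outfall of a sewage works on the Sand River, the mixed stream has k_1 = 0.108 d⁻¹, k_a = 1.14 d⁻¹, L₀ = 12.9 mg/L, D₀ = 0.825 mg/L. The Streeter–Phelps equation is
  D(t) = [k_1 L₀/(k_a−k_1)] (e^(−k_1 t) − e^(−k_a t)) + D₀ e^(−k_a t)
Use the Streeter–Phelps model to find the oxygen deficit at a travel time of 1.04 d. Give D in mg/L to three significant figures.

k_1 L₀/(k_a−k_1) = 0.108×12.9/(1.14−0.108) = 1.393/1.032 = 1.350 mg/L.
e^(−k_1 t) = e^(−0.108×1.040) = 0.8938; e^(−k_a t) = e^(−1.14×1.040) = 0.3056.
D = 1.350 × (0.8938 − 0.3056) + 0.825 × 0.3056 = 0.7941 + 0.2521 = 1.046 mg/L.

D ≈ 1.05 mg/L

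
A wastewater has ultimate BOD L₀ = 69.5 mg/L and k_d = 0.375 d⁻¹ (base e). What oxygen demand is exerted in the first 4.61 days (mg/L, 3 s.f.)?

y_t = L₀(1 − e^(−k_d t)) = 69.5 × (1 − e^(−0.375×4.61))
= 69.5 × (1 − 0.1775) = 69.5 × 0.8225 = 57.16 mg/L.

y ≈ 57.2 mg/L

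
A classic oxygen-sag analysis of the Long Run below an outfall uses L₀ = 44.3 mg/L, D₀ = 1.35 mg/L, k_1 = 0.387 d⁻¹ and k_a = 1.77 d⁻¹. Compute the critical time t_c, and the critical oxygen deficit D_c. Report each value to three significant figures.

t_c ≈ 1.02 d; D_c ≈ 6.54 mg/L

t_c = [1/(k_a−k_1)] ln[(k_a/k_1)(1 − D₀(k_a−k_1)/(k_1 L₀))]
= [1/(1.77−0.387)] ln[(1.77/0.387)(1 − 1.35×1.383/(0.387×44.3))]
= (1/1.383) ln[4.574 × 0.8911] = 0.7231 × ln(4.076) = 0.7231 × 1.405 = 1.016 d.
L(t_c) = L₀ e^(−k_1 t_c) = 44.3 × 0.6749 = 29.90 mg/L, and at the critical point k_a D_c = k_1 L, so D_c = (0.387/1.77) × 29.90 = 6.537 mg/L.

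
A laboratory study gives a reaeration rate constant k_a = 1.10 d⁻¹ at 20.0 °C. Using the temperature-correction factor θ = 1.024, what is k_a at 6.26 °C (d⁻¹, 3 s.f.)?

k_a(T₂) = k_a(T₁) · θ^(T₂−T₁) = 1.10 × 1.024^(6.26−20.0)
= 1.10 × 1.024^-13.7 = 1.10 × 0.7219 = 0.7941 d⁻¹.

k_a ≈ 0.794 d⁻¹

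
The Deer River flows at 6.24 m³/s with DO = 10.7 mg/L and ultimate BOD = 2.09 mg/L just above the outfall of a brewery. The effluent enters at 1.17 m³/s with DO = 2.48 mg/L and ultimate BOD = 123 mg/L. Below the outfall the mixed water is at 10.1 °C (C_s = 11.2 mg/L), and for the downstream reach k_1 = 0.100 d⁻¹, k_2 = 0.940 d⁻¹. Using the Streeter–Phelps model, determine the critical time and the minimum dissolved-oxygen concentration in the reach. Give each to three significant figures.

Mixed DO = (6.24×10.7 + 1.17×2.48)/(6.24+1.17) = 69.67/7.410 = 9.402 mg/L.
Mixed L₀ = (6.24×2.09 + 1.17×123)/(7.410) = 157.0/7.410 = 21.18 mg/L.
Initial deficit D₀ = C_s − DO₀ = 11.2 − 9.402 = 1.798 mg/L.
t_c = (1/0.8400) ln[(0.940/0.100)(1 − 1.798×0.8400/(0.100×21.18))] = 1.190 × ln(2.698) = 1.181 d.
D_c = (0.100/0.940) × 21.18 × e^(−0.100×1.181) = 0.1064 × 21.18 × 0.8886 = 2.002 mg/L.
Minimum DO = 11.2 − 2.002 = 9.198 mg/L.

t_c ≈ 1.18 d; minimum DO ≈ 9.20 mg/L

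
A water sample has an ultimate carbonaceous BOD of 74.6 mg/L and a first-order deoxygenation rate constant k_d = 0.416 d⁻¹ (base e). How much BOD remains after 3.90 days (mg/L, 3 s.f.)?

L ≈ 14.7 mg/L

L_t = L₀ e^(−k_d t) = 74.6 × e^(−0.416×3.90) = 74.6 × 0.1974 = 14.73 mg/L.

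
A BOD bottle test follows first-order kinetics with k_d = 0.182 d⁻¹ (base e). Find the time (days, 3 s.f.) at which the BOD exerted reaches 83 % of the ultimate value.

y/L₀ = 1 − e^(−k_d t) = 0.83 ⇒ e^(−k_d t) = 0.170
t = −ln(0.170) / 0.182 = 1.772 / 0.182 = 9.736 d.

t ≈ 9.74 d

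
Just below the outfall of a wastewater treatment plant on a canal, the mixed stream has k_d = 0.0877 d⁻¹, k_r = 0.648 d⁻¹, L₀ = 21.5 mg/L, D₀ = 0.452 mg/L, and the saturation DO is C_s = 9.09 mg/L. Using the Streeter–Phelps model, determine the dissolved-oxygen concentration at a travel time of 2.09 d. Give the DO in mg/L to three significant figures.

k_d L₀/(k_r−k_d) = 0.0877×21.5/(0.648−0.0877) = 1.886/0.5603 = 3.365 mg/L.
e^(−k_d t) = e^(−0.0877×2.090) = 0.8325; e^(−k_r t) = e^(−0.648×2.090) = 0.2581.
D = 3.365 × (0.8325 − 0.2581) + 0.452 × 0.2581 = 1.933 + 0.1167 = 2.050 mg/L.
DO = C_s − D = 9.09 − 2.050 = 7.040 mg/L.

DO ≈ 7.04 mg/L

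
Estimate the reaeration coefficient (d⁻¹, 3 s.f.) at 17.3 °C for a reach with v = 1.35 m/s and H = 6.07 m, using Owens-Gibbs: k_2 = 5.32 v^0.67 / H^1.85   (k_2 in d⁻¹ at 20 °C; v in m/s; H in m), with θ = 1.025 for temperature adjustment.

k_2(20) = 5.32 × 1.35^0.67 / 6.07^1.85 = 5.32 × 1.223 / 28.11 = 0.2314 d⁻¹.
k_2(17.3) = 0.2314 × 1.025^(17.3−20) = 0.2314 × 0.9355 = 0.2165 d⁻¹.

k_2 ≈ 0.216 d⁻¹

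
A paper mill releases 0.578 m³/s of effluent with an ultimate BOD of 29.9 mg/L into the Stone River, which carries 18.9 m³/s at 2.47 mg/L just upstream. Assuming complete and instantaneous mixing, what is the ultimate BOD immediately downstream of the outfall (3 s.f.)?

3.28 mg/L

Flow-weighted mixing: C = (Q_r C_r + Q_w C_w)/(Q_r + Q_w)
= (18.9×2.47 + 0.578×29.9)/(18.9 + 0.578) = 63.97/19.48 = 3.284 mg/L.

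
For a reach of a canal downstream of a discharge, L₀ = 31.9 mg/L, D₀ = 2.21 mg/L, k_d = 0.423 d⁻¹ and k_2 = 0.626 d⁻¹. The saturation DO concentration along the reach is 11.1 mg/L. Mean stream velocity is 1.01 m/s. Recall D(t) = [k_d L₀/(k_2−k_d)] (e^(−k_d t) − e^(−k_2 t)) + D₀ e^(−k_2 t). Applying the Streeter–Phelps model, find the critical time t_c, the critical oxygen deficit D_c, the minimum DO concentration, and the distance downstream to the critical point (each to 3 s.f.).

At the critical point dD/dt = 0, so k_d L₀ e^(−k_d t) = k_2 D. Substituting D(t) from the Streeter–Phelps equation and solving for t gives
t_c = ln[(k_2/k_d)(1 − D₀(k_2−k_d)/(k_d L₀))] / (k_2−k_d).
Here k_2−k_d = 0.2030 d⁻¹ and 1 − D₀(k_2−k_d)/(k_d L₀) = 1 − 2.21×0.2030/(0.423×31.9) = 0.9668, so
t_c = ln(1.480 × 0.9668) / 0.2030 = 0.3582 / 0.2030 = 1.764 d.
D_c = (k_d/k_2) L₀ e^(−k_d t_c) = (0.423/0.626) × 31.9 × e^(−0.423×1.764) = 0.6757 × 31.9 × 0.4741 = 10.22 mg/L.
Minimum DO = C_s − D_c = 11.1 − 10.22 = 0.8805 mg/L.
x_c = v t_c = 1.01 m/s × 1.764 d × 86400 s/d = 154000 m ≈ 154 km.

t_c ≈ 1.76 d; D_c ≈ 10.2 mg/L; min DO ≈ 0.880 mg/L; x_c ≈ 154 km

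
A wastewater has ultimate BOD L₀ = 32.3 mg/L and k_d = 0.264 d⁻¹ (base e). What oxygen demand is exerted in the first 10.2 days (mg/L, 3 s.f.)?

y_t = L₀(1 − e^(−k_d t)) = 32.3 × (1 − e^(−0.264×10.2))
= 32.3 × (1 − 0.06769) = 32.3 × 0.9323 = 30.11 mg/L.

y ≈ 30.1 mg/L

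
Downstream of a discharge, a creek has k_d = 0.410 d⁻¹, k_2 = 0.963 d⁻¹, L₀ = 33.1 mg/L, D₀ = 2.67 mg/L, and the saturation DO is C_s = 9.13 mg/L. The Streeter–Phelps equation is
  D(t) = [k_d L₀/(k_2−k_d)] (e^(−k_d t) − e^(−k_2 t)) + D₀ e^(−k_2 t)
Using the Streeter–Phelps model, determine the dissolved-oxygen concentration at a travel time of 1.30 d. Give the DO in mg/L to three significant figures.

DO ≈ 0.983 mg/L

k_d L₀/(k_2−k_d) = 0.410×33.1/(0.963−0.410) = 13.57/0.5530 = 24.54 mg/L.
e^(−k_d t) = e^(−0.410×1.300) = 0.5868; e^(−k_2 t) = e^(−0.963×1.300) = 0.2860.
D = 24.54 × (0.5868 − 0.2860) + 2.67 × 0.2860 = 7.384 + 0.7635 = 8.147 mg/L.
DO = C_s − D = 9.13 − 8.147 = 0.9827 mg/L.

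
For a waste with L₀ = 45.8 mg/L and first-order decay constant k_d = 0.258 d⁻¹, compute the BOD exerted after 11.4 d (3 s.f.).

y ≈ 43.4 mg/L

y_t = L₀(1 − e^(−k_d t)) = 45.8 × (1 − e^(−0.258×11.4))
= 45.8 × (1 − 0.05280) = 45.8 × 0.9472 = 43.38 mg/L.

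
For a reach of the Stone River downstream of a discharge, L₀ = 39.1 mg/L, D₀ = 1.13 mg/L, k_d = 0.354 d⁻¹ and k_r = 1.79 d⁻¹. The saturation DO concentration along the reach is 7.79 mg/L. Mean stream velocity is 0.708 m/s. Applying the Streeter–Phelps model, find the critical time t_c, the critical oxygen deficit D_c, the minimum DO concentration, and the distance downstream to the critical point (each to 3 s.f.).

With k_r/k_d = 5.056 and 1 − D₀(k_r−k_d)/(k_d L₀) = 0.8828,
t_c = ln(5.056 × 0.8828) / (1.79 − 0.354) = ln(4.464) / 1.436 = 1.496/1.436 = 1.042 d.
L(t_c) = L₀ e^(−k_d t_c) = 39.1 × 0.6916 = 27.04 mg/L, and at the critical point k_r D_c = k_d L, so D_c = (0.354/1.79) × 27.04 = 5.348 mg/L.
Minimum DO = C_s − D_c = 7.79 − 5.348 = 2.442 mg/L.
x_c = v t_c = 0.708 m/s × 1.042 d × 86400 s/d = 63730 m ≈ 63.7 km.

t_c ≈ 1.04 d; D_c ≈ 5.35 mg/L; min DO ≈ 2.44 mg/L; x_c ≈ 63.7 km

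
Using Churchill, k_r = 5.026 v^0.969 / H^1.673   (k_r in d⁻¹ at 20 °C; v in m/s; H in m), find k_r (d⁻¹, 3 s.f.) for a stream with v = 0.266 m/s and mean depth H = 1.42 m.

k_r ≈ 0.775 d⁻¹

k_r = 5.026 × 0.266^0.969 / 1.42^1.673 = 5.026 × 0.2771 / 1.798 = 0.7747 d⁻¹.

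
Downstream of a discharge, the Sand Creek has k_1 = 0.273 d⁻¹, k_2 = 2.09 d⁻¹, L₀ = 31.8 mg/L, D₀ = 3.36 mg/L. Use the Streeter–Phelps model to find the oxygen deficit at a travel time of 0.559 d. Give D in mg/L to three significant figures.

D ≈ 3.66 mg/L

k_1 L₀/(k_2−k_1) = 0.273×31.8/(2.09−0.273) = 8.681/1.817 = 4.778 mg/L.
e^(−k_1 t) = e^(−0.273×0.5590) = 0.8585; e^(−k_2 t) = e^(−2.09×0.5590) = 0.3109.
D = 4.778 × (0.8585 − 0.3109) + 3.36 × 0.3109 = 2.616 + 1.045 = 3.661 mg/L.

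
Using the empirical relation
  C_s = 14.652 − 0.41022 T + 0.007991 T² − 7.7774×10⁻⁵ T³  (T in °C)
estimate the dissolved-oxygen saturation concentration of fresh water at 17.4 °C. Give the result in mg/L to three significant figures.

C_s = 14.652 − 0.41022×17.4 + 0.007991×17.4² − 7.7774×10⁻⁵×17.4³ = 9.524 mg/L.

C_s ≈ 9.52 mg/L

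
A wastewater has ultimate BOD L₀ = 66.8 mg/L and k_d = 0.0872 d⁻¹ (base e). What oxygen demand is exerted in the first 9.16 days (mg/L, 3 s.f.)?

y ≈ 36.7 mg/L

y_t = L₀(1 − e^(−k_d t)) = 66.8 × (1 − e^(−0.0872×9.16))
= 66.8 × (1 − 0.4499) = 66.8 × 0.5501 = 36.75 mg/L.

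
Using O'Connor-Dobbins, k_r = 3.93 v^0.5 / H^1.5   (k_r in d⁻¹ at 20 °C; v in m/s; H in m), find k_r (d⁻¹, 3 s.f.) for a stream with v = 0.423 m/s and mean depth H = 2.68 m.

k_r = 3.93 × 0.423^0.5 / 2.68^1.5 = 3.93 × 0.6504 / 4.387 = 0.5826 d⁻¹.

k_r ≈ 0.583 d⁻¹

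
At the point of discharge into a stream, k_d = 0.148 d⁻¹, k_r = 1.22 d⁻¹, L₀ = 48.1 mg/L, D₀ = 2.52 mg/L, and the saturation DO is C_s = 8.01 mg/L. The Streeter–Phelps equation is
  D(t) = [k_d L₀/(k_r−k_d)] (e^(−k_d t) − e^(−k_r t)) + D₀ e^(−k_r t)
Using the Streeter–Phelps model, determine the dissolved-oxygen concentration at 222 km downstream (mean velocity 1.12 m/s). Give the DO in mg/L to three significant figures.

Travel time t = x/v = 222 km / (1.12 m/s) = 222000 m / 1.12 m/s = 198200 s = 2.294 d.
k_d L₀/(k_r−k_d) = 0.148×48.1/(1.22−0.148) = 7.119/1.072 = 6.641 mg/L.
e^(−k_d t) = e^(−0.148×2.294) = 0.7121; e^(−k_r t) = e^(−1.22×2.294) = 0.06088.
D = 6.641 × (0.7121 − 0.06088) + 2.52 × 0.06088 = 4.325 + 0.1534 = 4.478 mg/L.
DO = C_s − D = 8.01 − 4.478 = 3.532 mg/L.

DO ≈ 3.53 mg/L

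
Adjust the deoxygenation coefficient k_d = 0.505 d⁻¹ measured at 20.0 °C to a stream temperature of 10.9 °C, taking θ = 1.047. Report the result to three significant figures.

k_d ≈ 0.332 d⁻¹

k_d(T₂) = k_d(T₁) · θ^(T₂−T₁) = 0.505 × 1.047^(10.9−20.0)
= 0.505 × 1.047^-9.10 = 0.505 × 0.6584 = 0.3325 d⁻¹.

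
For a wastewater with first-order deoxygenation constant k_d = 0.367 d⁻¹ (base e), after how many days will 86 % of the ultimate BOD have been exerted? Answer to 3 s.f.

t ≈ 5.36 d

y/L₀ = 1 − e^(−k_d t) = 0.86 ⇒ e^(−k_d t) = 0.140
t = −ln(0.140) / 0.367 = 1.966 / 0.367 = 5.357 d.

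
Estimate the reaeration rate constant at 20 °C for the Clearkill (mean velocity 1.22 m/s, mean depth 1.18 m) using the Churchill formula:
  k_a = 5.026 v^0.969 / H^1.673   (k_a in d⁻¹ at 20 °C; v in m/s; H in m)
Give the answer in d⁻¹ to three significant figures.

k_a = 5.026 × 1.22^0.969 / 1.18^1.673 = 5.026 × 1.213 / 1.319 = 4.620 d⁻¹.

k_a ≈ 4.62 d⁻¹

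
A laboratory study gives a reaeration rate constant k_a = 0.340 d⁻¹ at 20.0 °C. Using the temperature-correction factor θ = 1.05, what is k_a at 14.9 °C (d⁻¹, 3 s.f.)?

k_a ≈ 0.265 d⁻¹

k_a(T₂) = k_a(T₁) · θ^(T₂−T₁) = 0.340 × 1.05^(14.9−20.0)
= 0.340 × 1.05^-5.10 = 0.340 × 0.7797 = 0.2651 d⁻¹.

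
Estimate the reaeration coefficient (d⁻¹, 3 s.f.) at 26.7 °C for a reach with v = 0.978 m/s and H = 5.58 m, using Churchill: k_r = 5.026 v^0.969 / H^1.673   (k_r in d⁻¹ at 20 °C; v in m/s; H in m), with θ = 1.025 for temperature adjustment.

k_r ≈ 0.327 d⁻¹

k_r(20) = 5.026 × 0.978^0.969 / 5.58^1.673 = 5.026 × 0.9787 / 17.75 = 0.2772 d⁻¹.
k_r(26.7) = 0.2772 × 1.025^(26.7−20) = 0.2772 × 1.180 = 0.3270 d⁻¹.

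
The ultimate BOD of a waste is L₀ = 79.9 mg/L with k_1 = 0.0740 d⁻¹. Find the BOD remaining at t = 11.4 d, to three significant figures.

L_t = L₀ e^(−k_1 t) = 79.9 × e^(−0.0740×11.4) = 79.9 × 0.4302 = 34.37 mg/L.

L ≈ 34.4 mg/L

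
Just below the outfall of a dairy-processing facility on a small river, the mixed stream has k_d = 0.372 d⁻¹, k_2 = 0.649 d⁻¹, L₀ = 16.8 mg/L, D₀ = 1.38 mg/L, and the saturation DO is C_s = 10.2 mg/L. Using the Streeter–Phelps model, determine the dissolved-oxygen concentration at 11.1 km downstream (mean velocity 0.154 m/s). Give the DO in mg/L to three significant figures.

Travel time t = x/v = 11.1 km / (0.154 m/s) = 11100 m / 0.154 m/s = 72080 s = 0.8342 d.
k_d L₀/(k_2−k_d) = 0.372×16.8/(0.649−0.372) = 6.250/0.2770 = 22.56 mg/L.
e^(−k_d t) = e^(−0.372×0.8342) = 0.7332; e^(−k_2 t) = e^(−0.649×0.8342) = 0.5819.
D = 22.56 × (0.7332 − 0.5819) + 1.38 × 0.5819 = 3.413 + 0.8031 = 4.216 mg/L.
DO = C_s − D = 10.2 − 4.216 = 5.984 mg/L.

DO ≈ 5.98 mg/L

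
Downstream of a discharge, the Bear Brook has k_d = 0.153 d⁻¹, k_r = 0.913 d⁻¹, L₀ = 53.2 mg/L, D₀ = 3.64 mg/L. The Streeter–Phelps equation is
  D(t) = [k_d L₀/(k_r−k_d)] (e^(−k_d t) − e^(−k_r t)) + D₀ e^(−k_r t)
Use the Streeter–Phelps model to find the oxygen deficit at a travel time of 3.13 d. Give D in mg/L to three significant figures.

D ≈ 6.23 mg/L

k_d L₀/(k_r−k_d) = 0.153×53.2/(0.913−0.153) = 8.140/0.7600 = 10.71 mg/L.
e^(−k_d t) = e^(−0.153×3.130) = 0.6195; e^(−k_r t) = e^(−0.913×3.130) = 0.05740.
D = 10.71 × (0.6195 − 0.05740) + 3.64 × 0.05740 = 6.020 + 0.2089 = 6.229 mg/L.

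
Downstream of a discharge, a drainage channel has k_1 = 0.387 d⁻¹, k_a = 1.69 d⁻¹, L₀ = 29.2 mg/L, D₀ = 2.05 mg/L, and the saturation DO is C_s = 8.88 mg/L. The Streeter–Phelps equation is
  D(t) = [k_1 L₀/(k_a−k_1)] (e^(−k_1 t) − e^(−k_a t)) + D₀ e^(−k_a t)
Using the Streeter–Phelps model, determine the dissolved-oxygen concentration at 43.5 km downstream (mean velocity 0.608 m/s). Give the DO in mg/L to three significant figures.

DO ≈ 4.22 mg/L

Travel time t = x/v = 43.5 km / (0.608 m/s) = 43500 m / 0.608 m/s = 71550 s = 0.8281 d.
k_1 L₀/(k_a−k_1) = 0.387×29.2/(1.69−0.387) = 11.30/1.303 = 8.673 mg/L.
e^(−k_1 t) = e^(−0.387×0.8281) = 0.7258; e^(−k_a t) = e^(−1.69×0.8281) = 0.2467.
D = 8.673 × (0.7258 − 0.2467) + 2.05 × 0.2467 = 4.155 + 0.5058 = 4.661 mg/L.
DO = C_s − D = 8.88 − 4.661 = 4.219 mg/L.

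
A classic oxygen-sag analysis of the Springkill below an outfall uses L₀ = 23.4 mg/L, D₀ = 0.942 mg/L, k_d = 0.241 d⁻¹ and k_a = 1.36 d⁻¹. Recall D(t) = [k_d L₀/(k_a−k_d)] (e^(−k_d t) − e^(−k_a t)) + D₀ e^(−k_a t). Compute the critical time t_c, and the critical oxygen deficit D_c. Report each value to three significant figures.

t_c ≈ 1.36 d; D_c ≈ 2.99 mg/L

t_c = [1/(k_a−k_d)] ln[(k_a/k_d)(1 − D₀(k_a−k_d)/(k_d L₀))]
= [1/(1.36−0.241)] ln[(1.36/0.241)(1 − 0.942×1.119/(0.241×23.4))]
= (1/1.119) ln[5.643 × 0.8131] = 0.8937 × ln(4.588) = 0.8937 × 1.524 = 1.362 d.
D_c = (k_d/k_a) L₀ e^(−k_d t_c) = (0.241/1.36) × 23.4 × e^(−0.241×1.362) = 0.1772 × 23.4 × 0.7203 = 2.987 mg/L.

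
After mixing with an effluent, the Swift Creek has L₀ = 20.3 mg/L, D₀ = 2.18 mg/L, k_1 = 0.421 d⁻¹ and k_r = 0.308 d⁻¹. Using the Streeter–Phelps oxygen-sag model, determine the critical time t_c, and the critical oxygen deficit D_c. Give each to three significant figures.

t_c = [1/(k_r−k_1)] ln[(k_r/k_1)(1 − D₀(k_r−k_1)/(k_1 L₀))]
= [1/(0.308−0.421)] ln[(0.308/0.421)(1 − 2.18×-0.1130/(0.421×20.3))]
= (1/-0.1130) ln[0.7316 × 1.029] = -8.850 × ln(0.7527) = -8.850 × -0.2841 = 2.514 d.
L(t_c) = L₀ e^(−k_1 t_c) = 20.3 × 0.3470 = 7.043 mg/L, and at the critical point k_r D_c = k_1 L, so D_c = (0.421/0.308) × 7.043 = 9.628 mg/L.

t_c ≈ 2.51 d; D_c ≈ 9.63 mg/L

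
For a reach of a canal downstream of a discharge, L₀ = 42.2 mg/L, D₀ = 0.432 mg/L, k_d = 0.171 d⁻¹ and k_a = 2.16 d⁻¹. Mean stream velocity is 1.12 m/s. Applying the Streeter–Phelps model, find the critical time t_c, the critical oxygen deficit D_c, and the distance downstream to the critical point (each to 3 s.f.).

t_c ≈ 1.21 d; D_c ≈ 2.72 mg/L; x_c ≈ 117 km

At the critical point dD/dt = 0, so k_d L₀ e^(−k_d t) = k_a D. Substituting D(t) from the Streeter–Phelps equation and solving for t gives
t_c = ln[(k_a/k_d)(1 − D₀(k_a−k_d)/(k_d L₀))] / (k_a−k_d).
Here k_a−k_d = 1.989 d⁻¹ and 1 − D₀(k_a−k_d)/(k_d L₀) = 1 − 0.432×1.989/(0.171×42.2) = 0.8809, so
t_c = ln(12.63 × 0.8809) / 1.989 = 2.409 / 1.989 = 1.211 d.
L(t_c) = L₀ e^(−k_d t_c) = 42.2 × 0.8129 = 34.30 mg/L, and at the critical point k_a D_c = k_d L, so D_c = (0.171/2.16) × 34.30 = 2.716 mg/L.
x_c = v t_c = 1.12 m/s × 1.211 d × 86400 s/d = 117200 m ≈ 117 km.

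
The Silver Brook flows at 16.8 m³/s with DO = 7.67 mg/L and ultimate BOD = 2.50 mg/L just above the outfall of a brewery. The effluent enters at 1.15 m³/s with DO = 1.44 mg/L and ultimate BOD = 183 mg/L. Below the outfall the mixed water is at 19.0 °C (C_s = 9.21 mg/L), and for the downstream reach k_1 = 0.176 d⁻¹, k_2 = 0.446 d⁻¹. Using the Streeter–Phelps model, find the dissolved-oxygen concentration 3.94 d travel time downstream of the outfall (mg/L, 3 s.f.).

Mixed DO = (16.8×7.67 + 1.15×1.44)/(16.8+1.15) = 130.5/17.95 = 7.271 mg/L.
Mixed L₀ = (16.8×2.50 + 1.15×183)/(17.95) = 252.4/17.95 = 14.06 mg/L.
Initial deficit D₀ = C_s − DO₀ = 9.21 − 7.271 = 1.939 mg/L.
D(3.94) = [0.176×14.06/(0.446−0.176)](e^(−0.176×3.94) − e^(−0.446×3.94)) + 1.939 e^(−0.446×3.94)
= 9.168 × (0.4999 − 0.1725) + 1.939 × 0.1725 = 3.335 mg/L.
DO = 9.21 − 3.335 = 5.875 mg/L.

DO ≈ 5.87 mg/L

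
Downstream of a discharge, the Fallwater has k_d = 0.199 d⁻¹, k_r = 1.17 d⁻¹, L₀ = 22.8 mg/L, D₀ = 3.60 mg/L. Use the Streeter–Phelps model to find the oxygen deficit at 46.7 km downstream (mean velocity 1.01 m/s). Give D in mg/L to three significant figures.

D ≈ 3.63 mg/L

Travel time t = x/v = 46.7 km / (1.01 m/s) = 46700 m / 1.01 m/s = 46240 s = 0.5352 d.
k_d L₀/(k_r−k_d) = 0.199×22.8/(1.17−0.199) = 4.537/0.9710 = 4.673 mg/L.
e^(−k_d t) = e^(−0.199×0.5352) = 0.8990; e^(−k_r t) = e^(−1.17×0.5352) = 0.5347.
D = 4.673 × (0.8990 − 0.5347) + 3.60 × 0.5347 = 1.702 + 1.925 = 3.627 mg/L.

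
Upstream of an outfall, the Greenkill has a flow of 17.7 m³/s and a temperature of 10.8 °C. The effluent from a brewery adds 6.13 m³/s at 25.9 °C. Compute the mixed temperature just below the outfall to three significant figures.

Flow-weighted mixing: C = (Q_r C_r + Q_w C_w)/(Q_r + Q_w)
= (17.7×10.8 + 6.13×25.9)/(17.7 + 6.13) = 349.9/23.83 = 14.68 °C.

14.7 °C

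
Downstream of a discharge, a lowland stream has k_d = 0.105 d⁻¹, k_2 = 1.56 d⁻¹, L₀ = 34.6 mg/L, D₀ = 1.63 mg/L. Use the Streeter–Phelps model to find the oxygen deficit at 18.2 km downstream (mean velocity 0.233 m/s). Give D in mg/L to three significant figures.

D ≈ 2.06 mg/L

Travel time t = x/v = 18.2 km / (0.233 m/s) = 18200 m / 0.233 m/s = 78110 s = 0.9041 d.
k_d L₀/(k_2−k_d) = 0.105×34.6/(1.56−0.105) = 3.633/1.455 = 2.497 mg/L.
e^(−k_d t) = e^(−0.105×0.9041) = 0.9094; e^(−k_2 t) = e^(−1.56×0.9041) = 0.2441.
D = 2.497 × (0.9094 − 0.2441) + 1.63 × 0.2441 = 1.661 + 0.3978 = 2.059 mg/L.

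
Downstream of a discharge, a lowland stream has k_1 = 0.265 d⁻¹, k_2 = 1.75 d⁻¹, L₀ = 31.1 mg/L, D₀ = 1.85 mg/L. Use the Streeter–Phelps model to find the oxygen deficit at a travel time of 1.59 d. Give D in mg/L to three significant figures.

k_1 L₀/(k_2−k_1) = 0.265×31.1/(1.75−0.265) = 8.242/1.485 = 5.550 mg/L.
e^(−k_1 t) = e^(−0.265×1.590) = 0.6562; e^(−k_2 t) = e^(−1.75×1.590) = 0.06188.
D = 5.550 × (0.6562 − 0.06188) + 1.85 × 0.06188 = 3.298 + 0.1145 = 3.413 mg/L.

D ≈ 3.41 mg/L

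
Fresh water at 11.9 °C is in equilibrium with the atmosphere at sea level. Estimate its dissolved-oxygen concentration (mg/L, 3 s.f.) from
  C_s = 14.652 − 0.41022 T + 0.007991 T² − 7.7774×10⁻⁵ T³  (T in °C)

C_s ≈ 10.8 mg/L

C_s = 14.652 − 0.41022×11.9 + 0.007991×11.9² − 7.7774×10⁻⁵×11.9³ = 10.77 mg/L.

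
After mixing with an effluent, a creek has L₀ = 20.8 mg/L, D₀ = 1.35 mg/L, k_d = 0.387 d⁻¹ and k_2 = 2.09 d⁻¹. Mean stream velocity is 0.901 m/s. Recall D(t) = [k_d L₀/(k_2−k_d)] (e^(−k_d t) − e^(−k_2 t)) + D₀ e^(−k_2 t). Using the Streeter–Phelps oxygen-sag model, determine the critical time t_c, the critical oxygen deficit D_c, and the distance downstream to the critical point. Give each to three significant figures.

t_c ≈ 0.793 d; D_c ≈ 2.83 mg/L; x_c ≈ 61.7 km

With k_2/k_d = 5.401 and 1 − D₀(k_2−k_d)/(k_d L₀) = 0.7144,
t_c = ln(5.401 × 0.7144) / (2.09 − 0.387) = ln(3.858) / 1.703 = 1.350/1.703 = 0.7928 d.
L(t_c) = L₀ e^(−k_d t_c) = 20.8 × 0.7358 = 15.30 mg/L, and at the critical point k_2 D_c = k_d L, so D_c = (0.387/2.09) × 15.30 = 2.834 mg/L.
x_c = v t_c = 0.901 m/s × 0.7928 d × 86400 s/d = 61720 m ≈ 61.7 km.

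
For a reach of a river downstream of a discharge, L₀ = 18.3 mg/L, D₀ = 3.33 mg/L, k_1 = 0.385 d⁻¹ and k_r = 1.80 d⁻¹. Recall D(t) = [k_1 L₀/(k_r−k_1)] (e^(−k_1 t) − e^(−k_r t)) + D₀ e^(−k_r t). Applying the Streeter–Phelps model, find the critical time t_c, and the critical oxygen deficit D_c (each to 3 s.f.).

t_c ≈ 0.309 d; D_c ≈ 3.48 mg/L

With k_r/k_1 = 4.675 and 1 − D₀(k_r−k_1)/(k_1 L₀) = 0.3312,
t_c = ln(4.675 × 0.3312) / (1.80 − 0.385) = ln(1.549) / 1.415 = 0.4373/1.415 = 0.3090 d.
L(t_c) = L₀ e^(−k_1 t_c) = 18.3 × 0.8878 = 16.25 mg/L, and at the critical point k_r D_c = k_1 L, so D_c = (0.385/1.80) × 16.25 = 3.475 mg/L.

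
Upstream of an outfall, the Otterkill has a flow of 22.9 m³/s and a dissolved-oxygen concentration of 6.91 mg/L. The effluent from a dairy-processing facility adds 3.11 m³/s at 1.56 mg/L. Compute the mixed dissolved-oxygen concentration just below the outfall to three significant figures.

Flow-weighted mixing: C = (Q_r C_r + Q_w C_w)/(Q_r + Q_w)
= (22.9×6.91 + 3.11×1.56)/(22.9 + 3.11) = 163.1/26.01 = 6.270 mg/L.

6.27 mg/L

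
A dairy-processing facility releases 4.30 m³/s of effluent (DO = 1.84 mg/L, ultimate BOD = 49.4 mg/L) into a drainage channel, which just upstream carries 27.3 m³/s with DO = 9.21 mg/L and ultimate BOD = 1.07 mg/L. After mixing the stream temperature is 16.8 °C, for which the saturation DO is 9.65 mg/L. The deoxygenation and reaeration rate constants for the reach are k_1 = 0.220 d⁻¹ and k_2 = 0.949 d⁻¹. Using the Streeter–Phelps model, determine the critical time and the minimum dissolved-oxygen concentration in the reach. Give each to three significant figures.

Mixed DO = (27.3×9.21 + 4.30×1.84)/(27.3+4.30) = 259.3/31.60 = 8.207 mg/L.
Mixed L₀ = (27.3×1.07 + 4.30×49.4)/(31.60) = 241.6/31.60 = 7.647 mg/L.
Initial deficit D₀ = C_s − DO₀ = 9.65 − 8.207 = 1.443 mg/L.
t_c = (1/0.7290) ln[(0.949/0.220)(1 − 1.443×0.7290/(0.220×7.647))] = 1.372 × ln(1.616) = 0.6587 d.
D_c = (0.220/0.949) × 7.647 × e^(−0.220×0.6587) = 0.2318 × 7.647 × 0.8651 = 1.533 mg/L.
Minimum DO = 9.65 − 1.533 = 8.117 mg/L.

t_c ≈ 0.659 d; minimum DO ≈ 8.12 mg/L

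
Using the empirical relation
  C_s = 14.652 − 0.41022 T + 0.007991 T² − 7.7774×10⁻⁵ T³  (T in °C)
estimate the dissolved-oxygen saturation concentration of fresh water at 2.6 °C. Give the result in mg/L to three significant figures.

C_s ≈ 13.6 mg/L

C_s = 14.652 − 0.41022×2.6 + 0.007991×2.6² − 7.7774×10⁻⁵×2.6³ = 13.64 mg/L.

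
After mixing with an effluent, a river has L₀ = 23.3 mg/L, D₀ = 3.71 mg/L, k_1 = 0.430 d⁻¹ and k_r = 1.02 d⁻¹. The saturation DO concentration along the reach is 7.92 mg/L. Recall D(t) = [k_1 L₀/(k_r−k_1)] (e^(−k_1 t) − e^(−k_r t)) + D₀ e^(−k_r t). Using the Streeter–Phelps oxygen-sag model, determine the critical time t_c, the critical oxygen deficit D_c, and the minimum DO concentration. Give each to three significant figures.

t_c ≈ 1.05 d; D_c ≈ 6.26 mg/L; min DO ≈ 1.66 mg/L

With k_r/k_1 = 2.372 and 1 − D₀(k_r−k_1)/(k_1 L₀) = 0.7815,
t_c = ln(2.372 × 0.7815) / (1.02 − 0.430) = ln(1.854) / 0.5900 = 0.6173/0.5900 = 1.046 d.
D_c = (k_1/k_r) L₀ e^(−k_1 t_c) = (0.430/1.02) × 23.3 × e^(−0.430×1.046) = 0.4216 × 23.3 × 0.6377 = 6.264 mg/L.
Minimum DO = C_s − D_c = 7.92 − 6.264 = 1.656 mg/L.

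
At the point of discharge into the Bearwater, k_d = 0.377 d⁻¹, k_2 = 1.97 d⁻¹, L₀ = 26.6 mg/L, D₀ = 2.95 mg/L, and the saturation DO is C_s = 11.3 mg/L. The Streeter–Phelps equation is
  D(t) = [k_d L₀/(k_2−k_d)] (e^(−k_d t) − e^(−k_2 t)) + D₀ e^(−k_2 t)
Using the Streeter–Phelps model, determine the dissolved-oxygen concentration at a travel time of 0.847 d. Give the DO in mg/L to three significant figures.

DO ≈ 7.36 mg/L

k_d L₀/(k_2−k_d) = 0.377×26.6/(1.97−0.377) = 10.03/1.593 = 6.295 mg/L.
e^(−k_d t) = e^(−0.377×0.8470) = 0.7266; e^(−k_2 t) = e^(−1.97×0.8470) = 0.1885.
D = 6.295 × (0.7266 − 0.1885) + 2.95 × 0.1885 = 3.388 + 0.5561 = 3.944 mg/L.
DO = C_s − D = 11.3 − 3.944 = 7.356 mg/L.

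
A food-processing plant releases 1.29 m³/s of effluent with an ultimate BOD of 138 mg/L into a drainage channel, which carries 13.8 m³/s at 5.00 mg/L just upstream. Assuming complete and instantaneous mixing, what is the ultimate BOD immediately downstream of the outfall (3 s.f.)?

16.4 mg/L

Flow-weighted mixing: C = (Q_r C_r + Q_w C_w)/(Q_r + Q_w)
= (13.8×5.00 + 1.29×138)/(13.8 + 1.29) = 247.0/15.09 = 16.37 mg/L.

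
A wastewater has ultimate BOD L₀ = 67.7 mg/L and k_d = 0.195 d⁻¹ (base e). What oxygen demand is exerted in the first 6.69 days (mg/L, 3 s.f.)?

y_t = L₀(1 − e^(−k_d t)) = 67.7 × (1 − e^(−0.195×6.69))
= 67.7 × (1 − 0.2713) = 67.7 × 0.7287 = 49.33 mg/L.

y ≈ 49.3 mg/L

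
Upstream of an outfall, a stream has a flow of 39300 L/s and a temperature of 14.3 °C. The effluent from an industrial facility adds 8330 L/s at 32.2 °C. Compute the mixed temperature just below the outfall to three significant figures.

17.4 °C

Flow-weighted mixing: C = (Q_r C_r + Q_w C_w)/(Q_r + Q_w)
= (39300×14.3 + 8330×32.2)/(39300 + 8330) = 830200/47630 = 17.43 °C.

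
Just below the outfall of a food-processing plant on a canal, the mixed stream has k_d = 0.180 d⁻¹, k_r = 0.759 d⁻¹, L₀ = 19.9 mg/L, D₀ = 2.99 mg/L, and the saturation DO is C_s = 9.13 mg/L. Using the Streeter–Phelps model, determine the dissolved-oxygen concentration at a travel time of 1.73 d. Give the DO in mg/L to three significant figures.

DO ≈ 5.46 mg/L

k_d L₀/(k_r−k_d) = 0.180×19.9/(0.759−0.180) = 3.582/0.5790 = 6.187 mg/L.
e^(−k_d t) = e^(−0.180×1.730) = 0.7324; e^(−k_r t) = e^(−0.759×1.730) = 0.2690.
D = 6.187 × (0.7324 − 0.2690) + 2.99 × 0.2690 = 2.867 + 0.8043 = 3.671 mg/L.
DO = C_s − D = 9.13 − 3.671 = 5.459 mg/L.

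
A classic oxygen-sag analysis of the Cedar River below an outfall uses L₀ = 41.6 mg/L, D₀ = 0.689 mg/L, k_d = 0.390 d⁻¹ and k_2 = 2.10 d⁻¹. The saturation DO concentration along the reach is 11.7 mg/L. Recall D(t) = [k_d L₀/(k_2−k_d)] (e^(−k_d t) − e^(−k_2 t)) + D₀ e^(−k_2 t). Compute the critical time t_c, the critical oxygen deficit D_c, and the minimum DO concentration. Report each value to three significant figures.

t_c ≈ 0.940 d; D_c ≈ 5.35 mg/L; min DO ≈ 6.35 mg/L

At the critical point dD/dt = 0, so k_d L₀ e^(−k_d t) = k_2 D. Substituting D(t) from the Streeter–Phelps equation and solving for t gives
t_c = ln[(k_2/k_d)(1 − D₀(k_2−k_d)/(k_d L₀))] / (k_2−k_d).
Here k_2−k_d = 1.710 d⁻¹ and 1 − D₀(k_2−k_d)/(k_d L₀) = 1 − 0.689×1.710/(0.390×41.6) = 0.9274, so
t_c = ln(5.385 × 0.9274) / 1.710 = 1.608 / 1.710 = 0.9404 d.
L(t_c) = L₀ e^(−k_d t_c) = 41.6 × 0.6930 = 28.83 mg/L, and at the critical point k_2 D_c = k_d L, so D_c = (0.390/2.10) × 28.83 = 5.354 mg/L.
Minimum DO = C_s − D_c = 11.7 − 5.354 = 6.346 mg/L.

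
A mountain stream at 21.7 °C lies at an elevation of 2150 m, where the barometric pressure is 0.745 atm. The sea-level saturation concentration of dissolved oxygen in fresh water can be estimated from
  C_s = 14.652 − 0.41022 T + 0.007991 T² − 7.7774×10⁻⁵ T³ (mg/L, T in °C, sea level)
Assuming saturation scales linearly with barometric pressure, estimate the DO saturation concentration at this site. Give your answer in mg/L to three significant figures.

C_s ≈ 6.50 mg/L

At sea level: C_s = 14.652 − 0.41022×21.7 + 0.007991×21.7² − 7.7774×10⁻⁵×21.7³ = 8.718 mg/L.
Pressure correction: C_s' = 8.718 × 0.745 = 6.495 mg/L.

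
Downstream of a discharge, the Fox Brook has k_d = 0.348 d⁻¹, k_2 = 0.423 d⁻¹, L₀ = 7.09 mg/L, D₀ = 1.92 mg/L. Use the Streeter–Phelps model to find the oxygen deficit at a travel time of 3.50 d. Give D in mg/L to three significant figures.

k_d L₀/(k_2−k_d) = 0.348×7.09/(0.423−0.348) = 2.467/0.07500 = 32.90 mg/L.
e^(−k_d t) = e^(−0.348×3.500) = 0.2958; e^(−k_2 t) = e^(−0.423×3.500) = 0.2275.
D = 32.90 × (0.2958 − 0.2275) + 1.92 × 0.2275 = 2.247 + 0.4368 = 2.684 mg/L.

D ≈ 2.68 mg/L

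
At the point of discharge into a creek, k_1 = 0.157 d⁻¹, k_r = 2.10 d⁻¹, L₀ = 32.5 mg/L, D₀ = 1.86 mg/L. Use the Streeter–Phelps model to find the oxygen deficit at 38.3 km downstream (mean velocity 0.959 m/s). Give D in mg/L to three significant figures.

D ≈ 2.15 mg/L

Travel time t = x/v = 38.3 km / (0.959 m/s) = 38300 m / 0.959 m/s = 39940 s = 0.4622 d.
k_1 L₀/(k_r−k_1) = 0.157×32.5/(2.10−0.157) = 5.103/1.943 = 2.626 mg/L.
e^(−k_1 t) = e^(−0.157×0.4622) = 0.9300; e^(−k_r t) = e^(−2.10×0.4622) = 0.3788.
D = 2.626 × (0.9300 − 0.3788) + 1.86 × 0.3788 = 1.447 + 0.7046 = 2.152 mg/L.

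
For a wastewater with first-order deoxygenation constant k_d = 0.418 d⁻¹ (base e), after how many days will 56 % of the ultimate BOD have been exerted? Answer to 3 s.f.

t ≈ 1.96 d

y/L₀ = 1 − e^(−k_d t) = 0.56 ⇒ e^(−k_d t) = 0.440
t = −ln(0.440) / 0.418 = 0.8210 / 0.418 = 1.964 d.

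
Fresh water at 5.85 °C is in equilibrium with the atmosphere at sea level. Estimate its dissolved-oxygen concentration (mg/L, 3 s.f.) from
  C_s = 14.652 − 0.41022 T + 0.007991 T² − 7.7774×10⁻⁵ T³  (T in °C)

C_s ≈ 12.5 mg/L

C_s = 14.652 − 0.41022×5.85 + 0.007991×5.85² − 7.7774×10⁻⁵×5.85³ = 12.51 mg/L.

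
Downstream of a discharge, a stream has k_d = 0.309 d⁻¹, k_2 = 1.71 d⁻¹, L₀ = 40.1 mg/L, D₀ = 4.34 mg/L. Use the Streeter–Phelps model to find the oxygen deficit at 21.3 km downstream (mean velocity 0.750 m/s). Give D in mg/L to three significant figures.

D ≈ 5.42 mg/L

Travel time t = x/v = 21.3 km / (0.750 m/s) = 21300 m / 0.750 m/s = 28400 s = 0.3287 d.
k_d L₀/(k_2−k_d) = 0.309×40.1/(1.71−0.309) = 12.39/1.401 = 8.844 mg/L.
e^(−k_d t) = e^(−0.309×0.3287) = 0.9034; e^(−k_2 t) = e^(−1.71×0.3287) = 0.5700.
D = 8.844 × (0.9034 − 0.5700) + 4.34 × 0.5700 = 2.949 + 2.474 = 5.423 mg/L.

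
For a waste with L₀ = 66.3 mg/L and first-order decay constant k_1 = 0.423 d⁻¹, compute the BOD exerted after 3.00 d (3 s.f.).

y_t = L₀(1 − e^(−k_1 t)) = 66.3 × (1 − e^(−0.423×3.00))
= 66.3 × (1 − 0.2811) = 66.3 × 0.7189 = 47.66 mg/L.

y ≈ 47.7 mg/L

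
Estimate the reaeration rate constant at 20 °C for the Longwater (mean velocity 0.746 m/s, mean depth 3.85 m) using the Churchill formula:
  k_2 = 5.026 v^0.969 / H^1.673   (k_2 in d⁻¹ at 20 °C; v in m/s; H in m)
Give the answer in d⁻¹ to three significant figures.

k_2 ≈ 0.397 d⁻¹

k_2 = 5.026 × 0.746^0.969 / 3.85^1.673 = 5.026 × 0.7528 / 9.538 = 0.3967 d⁻¹.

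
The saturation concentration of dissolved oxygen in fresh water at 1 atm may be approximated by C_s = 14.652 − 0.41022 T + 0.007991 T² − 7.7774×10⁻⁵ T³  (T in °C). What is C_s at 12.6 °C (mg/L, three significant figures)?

C_s = 14.652 − 0.41022×12.6 + 0.007991×12.6² − 7.7774×10⁻⁵×12.6³ = 10.60 mg/L.

C_s ≈ 10.6 mg/L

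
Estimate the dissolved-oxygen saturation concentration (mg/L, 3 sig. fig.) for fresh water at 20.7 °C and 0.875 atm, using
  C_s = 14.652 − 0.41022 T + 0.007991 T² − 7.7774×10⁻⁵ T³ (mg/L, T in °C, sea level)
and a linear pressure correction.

At sea level: C_s = 14.652 − 0.41022×20.7 + 0.007991×20.7² − 7.7774×10⁻⁵×20.7³ = 8.895 mg/L.
Pressure correction: C_s' = 8.895 × 0.875 = 7.783 mg/L.

C_s ≈ 7.78 mg/L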